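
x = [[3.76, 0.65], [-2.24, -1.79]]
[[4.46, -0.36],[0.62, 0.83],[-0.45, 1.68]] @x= [[17.58, 3.54], [0.47, -1.08], [-5.46, -3.30]]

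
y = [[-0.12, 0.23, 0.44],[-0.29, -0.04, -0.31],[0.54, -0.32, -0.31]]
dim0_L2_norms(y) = [0.62, 0.4, 0.62]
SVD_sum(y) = [[-0.28,  0.22,  0.29], [0.02,  -0.02,  -0.02], [0.41,  -0.33,  -0.43]] + [[0.16, 0.01, 0.15], [-0.31, -0.02, -0.29], [0.13, 0.01, 0.12]] + [[-0.00, -0.00, 0.0], [-0.00, -0.00, 0.0], [-0.00, -0.0, 0.00]]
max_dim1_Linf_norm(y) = 0.54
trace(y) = -0.47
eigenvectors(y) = [[-0.22, 0.31, -0.59], [0.76, 0.87, 0.11], [-0.61, -0.38, 0.80]]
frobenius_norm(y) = 0.97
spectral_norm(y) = 0.82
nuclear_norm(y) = 1.33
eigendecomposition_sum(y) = [[0.09, -0.0, 0.07], [-0.32, 0.01, -0.24], [0.25, -0.01, 0.19]] + [[-0.00,  -0.00,  -0.0],  [-0.01,  -0.01,  -0.01],  [0.0,  0.0,  0.0]] + [[-0.21, 0.23, 0.37], [0.04, -0.04, -0.07], [0.28, -0.32, -0.50]]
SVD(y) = [[-0.56, 0.43, 0.71],[0.05, -0.84, 0.55],[0.83, 0.34, 0.45]] @ diag([0.8211259369447317, 0.5084663227705055, 0.0037675303418254163]) @ [[0.61, -0.48, -0.63],[0.74, 0.05, 0.68],[-0.3, -0.88, 0.38]]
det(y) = 0.00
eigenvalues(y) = [0.29, -0.01, -0.75]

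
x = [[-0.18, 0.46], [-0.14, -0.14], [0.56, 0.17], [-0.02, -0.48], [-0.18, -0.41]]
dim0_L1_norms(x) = [1.08, 1.66]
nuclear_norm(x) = 1.43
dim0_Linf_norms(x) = [0.56, 0.48]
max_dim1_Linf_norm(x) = 0.56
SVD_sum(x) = [[0.13, 0.34], [-0.06, -0.17], [0.13, 0.33], [-0.16, -0.43], [-0.16, -0.42]] + [[-0.31, 0.12], [-0.08, 0.03], [0.43, -0.16], [0.14, -0.05], [-0.02, 0.01]]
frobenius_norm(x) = 1.03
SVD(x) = [[0.44, 0.56], [-0.22, 0.14], [0.43, -0.78], [-0.54, -0.25], [-0.53, 0.04]] @ diag([0.8380964355796704, 0.5954782654880458]) @ [[0.35, 0.93],[-0.93, 0.35]]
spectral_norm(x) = 0.84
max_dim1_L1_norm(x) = 0.73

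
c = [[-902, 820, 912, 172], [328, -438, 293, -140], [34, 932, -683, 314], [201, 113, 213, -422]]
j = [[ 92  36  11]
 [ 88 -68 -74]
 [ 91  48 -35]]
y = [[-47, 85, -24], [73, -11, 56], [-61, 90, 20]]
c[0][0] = -902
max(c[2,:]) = 932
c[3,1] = 113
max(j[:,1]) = 48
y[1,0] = 73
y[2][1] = 90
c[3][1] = 113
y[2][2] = 20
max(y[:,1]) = 90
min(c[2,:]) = -683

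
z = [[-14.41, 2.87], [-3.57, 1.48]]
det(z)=-11.081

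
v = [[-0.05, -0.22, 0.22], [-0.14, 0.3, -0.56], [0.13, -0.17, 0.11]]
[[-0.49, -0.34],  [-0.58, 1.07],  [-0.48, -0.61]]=v @ [[0.87,-2.26],  [6.18,1.53],  [4.13,-0.53]]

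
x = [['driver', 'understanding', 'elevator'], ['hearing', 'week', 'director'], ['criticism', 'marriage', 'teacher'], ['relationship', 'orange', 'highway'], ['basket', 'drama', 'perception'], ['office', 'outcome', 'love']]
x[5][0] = 'office'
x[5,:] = ['office', 'outcome', 'love']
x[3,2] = 'highway'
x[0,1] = 'understanding'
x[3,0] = 'relationship'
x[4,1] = 'drama'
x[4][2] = 'perception'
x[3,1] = 'orange'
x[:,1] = ['understanding', 'week', 'marriage', 'orange', 'drama', 'outcome']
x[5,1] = 'outcome'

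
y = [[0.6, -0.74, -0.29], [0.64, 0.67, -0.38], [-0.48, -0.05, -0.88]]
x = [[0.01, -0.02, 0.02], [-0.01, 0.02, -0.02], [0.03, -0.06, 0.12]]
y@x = [[0.00,-0.01,-0.01], [-0.01,0.02,-0.05], [-0.03,0.06,-0.11]]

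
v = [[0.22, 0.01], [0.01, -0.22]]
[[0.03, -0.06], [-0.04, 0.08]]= v @ [[0.13, -0.27], [0.19, -0.39]]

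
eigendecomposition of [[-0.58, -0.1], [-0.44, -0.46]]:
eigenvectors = [[-0.53, 0.34], [-0.85, -0.94]]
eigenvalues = [-0.74, -0.3]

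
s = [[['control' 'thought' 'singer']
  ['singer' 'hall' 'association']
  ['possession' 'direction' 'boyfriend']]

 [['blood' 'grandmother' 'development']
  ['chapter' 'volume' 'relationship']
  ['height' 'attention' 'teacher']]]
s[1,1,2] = 'relationship'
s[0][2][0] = 'possession'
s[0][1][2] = 'association'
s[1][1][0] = 'chapter'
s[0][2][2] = 'boyfriend'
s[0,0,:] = ['control', 'thought', 'singer']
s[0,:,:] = [['control', 'thought', 'singer'], ['singer', 'hall', 'association'], ['possession', 'direction', 'boyfriend']]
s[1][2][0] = 'height'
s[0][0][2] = 'singer'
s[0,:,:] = [['control', 'thought', 'singer'], ['singer', 'hall', 'association'], ['possession', 'direction', 'boyfriend']]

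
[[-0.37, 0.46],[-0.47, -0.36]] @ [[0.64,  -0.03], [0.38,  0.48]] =[[-0.06, 0.23],[-0.44, -0.16]]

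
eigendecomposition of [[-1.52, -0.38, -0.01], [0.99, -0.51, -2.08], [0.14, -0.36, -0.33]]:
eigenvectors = [[-0.14+0.54j, (-0.14-0.54j), 0.17+0.00j], [0.79+0.00j, 0.79-0.00j, (-0.87+0j)], [(0.26+0.06j), 0.26-0.06j, 0.46+0.00j]]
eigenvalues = [(-1.38+0.52j), (-1.38-0.52j), (0.4+0j)]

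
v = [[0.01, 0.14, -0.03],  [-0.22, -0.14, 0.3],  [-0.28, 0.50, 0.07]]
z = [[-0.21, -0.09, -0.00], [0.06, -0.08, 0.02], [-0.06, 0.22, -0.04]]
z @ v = [[0.02, -0.02, -0.02], [0.01, 0.03, -0.02], [-0.04, -0.06, 0.06]]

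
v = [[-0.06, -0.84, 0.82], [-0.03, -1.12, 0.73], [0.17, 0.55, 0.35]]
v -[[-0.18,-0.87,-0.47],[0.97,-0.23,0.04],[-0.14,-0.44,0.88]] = [[0.12, 0.03, 1.29],[-1.00, -0.89, 0.69],[0.31, 0.99, -0.53]]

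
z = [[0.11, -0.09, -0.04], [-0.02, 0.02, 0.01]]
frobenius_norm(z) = 0.15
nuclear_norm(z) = 0.15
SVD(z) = [[-0.98,0.2], [0.2,0.98]] @ diag([0.15062715714786812, 0.0033851926904437018]) @ [[-0.74,0.61,0.27], [0.64,0.53,0.56]]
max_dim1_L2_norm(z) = 0.15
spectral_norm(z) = 0.15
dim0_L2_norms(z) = [0.11, 0.09, 0.04]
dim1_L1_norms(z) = [0.24, 0.05]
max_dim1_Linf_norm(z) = 0.11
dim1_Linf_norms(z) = [0.11, 0.02]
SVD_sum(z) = [[0.11, -0.09, -0.04],[-0.02, 0.02, 0.01]] + [[0.00, 0.00, 0.00],[0.0, 0.00, 0.00]]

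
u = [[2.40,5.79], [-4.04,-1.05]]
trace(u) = 1.35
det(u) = 20.87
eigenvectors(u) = [[(0.77+0j), 0.77-0.00j], [-0.23+0.60j, (-0.23-0.6j)]]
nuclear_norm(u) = 9.92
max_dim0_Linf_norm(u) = 5.79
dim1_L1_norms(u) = [8.19, 5.09]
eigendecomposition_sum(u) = [[(1.2+2.13j), (2.9-0.43j)],[(-2.02+0.3j), -0.52+2.39j]] + [[1.20-2.13j, (2.9+0.43j)],[(-2.02-0.3j), (-0.52-2.39j)]]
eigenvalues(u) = [(0.68+4.52j), (0.68-4.52j)]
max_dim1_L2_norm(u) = 6.27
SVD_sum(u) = [[3.54, 4.98], [-1.86, -2.61]] + [[-1.14,  0.81], [-2.18,  1.56]]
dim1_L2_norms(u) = [6.27, 4.17]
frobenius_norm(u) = 7.53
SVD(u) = [[-0.89, 0.46], [0.46, 0.89]] @ diag([6.895365056349495, 3.026902829572554]) @ [[-0.58, -0.81],[-0.81, 0.58]]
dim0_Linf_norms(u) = [4.04, 5.79]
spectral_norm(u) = 6.90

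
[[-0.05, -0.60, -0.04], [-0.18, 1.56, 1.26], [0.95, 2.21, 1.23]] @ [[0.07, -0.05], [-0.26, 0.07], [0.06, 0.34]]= [[0.15, -0.05], [-0.34, 0.55], [-0.43, 0.53]]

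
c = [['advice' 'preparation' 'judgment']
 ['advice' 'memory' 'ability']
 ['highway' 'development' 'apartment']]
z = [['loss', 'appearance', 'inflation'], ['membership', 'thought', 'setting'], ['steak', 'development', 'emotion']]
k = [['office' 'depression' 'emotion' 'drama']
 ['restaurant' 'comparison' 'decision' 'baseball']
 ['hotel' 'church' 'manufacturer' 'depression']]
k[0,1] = 'depression'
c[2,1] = 'development'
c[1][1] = 'memory'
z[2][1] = 'development'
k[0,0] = 'office'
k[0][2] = 'emotion'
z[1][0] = 'membership'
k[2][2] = 'manufacturer'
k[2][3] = 'depression'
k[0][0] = 'office'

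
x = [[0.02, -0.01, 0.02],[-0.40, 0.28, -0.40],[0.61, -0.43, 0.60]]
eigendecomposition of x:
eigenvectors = [[-0.03, 0.74, -0.38], [0.55, 0.58, 0.53], [-0.83, -0.34, 0.76]]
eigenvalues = [0.9, 0.0, -0.01]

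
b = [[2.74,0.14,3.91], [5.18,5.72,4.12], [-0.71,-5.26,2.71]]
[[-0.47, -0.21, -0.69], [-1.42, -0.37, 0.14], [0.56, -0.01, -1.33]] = b@[[0.01, 0.01, 0.04], [-0.17, -0.03, 0.14], [-0.12, -0.06, -0.21]]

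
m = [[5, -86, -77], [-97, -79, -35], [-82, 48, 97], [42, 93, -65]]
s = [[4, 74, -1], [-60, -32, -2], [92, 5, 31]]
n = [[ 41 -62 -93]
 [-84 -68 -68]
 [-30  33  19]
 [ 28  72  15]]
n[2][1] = 33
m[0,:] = [5, -86, -77]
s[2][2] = 31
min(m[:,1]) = -86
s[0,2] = -1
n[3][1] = 72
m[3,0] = 42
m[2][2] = 97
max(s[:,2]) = 31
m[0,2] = -77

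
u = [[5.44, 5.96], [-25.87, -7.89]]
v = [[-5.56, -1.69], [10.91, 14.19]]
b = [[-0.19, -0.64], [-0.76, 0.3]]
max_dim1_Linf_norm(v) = 14.19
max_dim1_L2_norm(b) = 0.82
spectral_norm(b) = 0.82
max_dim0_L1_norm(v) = 16.47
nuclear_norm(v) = 21.80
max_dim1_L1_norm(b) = 1.06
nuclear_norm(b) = 1.48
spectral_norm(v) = 18.53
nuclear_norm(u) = 31.92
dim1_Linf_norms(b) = [0.64, 0.76]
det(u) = 111.26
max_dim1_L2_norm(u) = 27.05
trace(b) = 0.11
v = u @ b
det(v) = -60.46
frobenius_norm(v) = 18.82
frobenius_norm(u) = 28.22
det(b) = -0.54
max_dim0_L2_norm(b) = 0.78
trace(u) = -2.45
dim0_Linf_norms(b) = [0.76, 0.64]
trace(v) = 8.63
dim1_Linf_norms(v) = [5.56, 14.19]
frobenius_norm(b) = 1.06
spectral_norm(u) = 27.94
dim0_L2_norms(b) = [0.78, 0.71]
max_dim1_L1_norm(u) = 33.76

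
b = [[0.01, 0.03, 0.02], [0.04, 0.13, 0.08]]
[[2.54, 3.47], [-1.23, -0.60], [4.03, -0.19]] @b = [[0.16, 0.53, 0.33],[-0.04, -0.11, -0.07],[0.03, 0.1, 0.07]]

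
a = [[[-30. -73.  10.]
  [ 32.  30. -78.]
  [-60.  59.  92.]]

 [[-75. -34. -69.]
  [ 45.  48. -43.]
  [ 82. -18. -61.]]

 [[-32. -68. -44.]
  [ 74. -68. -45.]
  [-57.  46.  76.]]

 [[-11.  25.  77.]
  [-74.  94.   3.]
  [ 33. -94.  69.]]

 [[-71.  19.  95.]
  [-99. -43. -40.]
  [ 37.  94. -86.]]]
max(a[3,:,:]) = 94.0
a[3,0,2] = 77.0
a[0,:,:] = [[-30.0, -73.0, 10.0], [32.0, 30.0, -78.0], [-60.0, 59.0, 92.0]]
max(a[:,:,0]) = 82.0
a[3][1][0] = -74.0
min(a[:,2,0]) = -60.0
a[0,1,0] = 32.0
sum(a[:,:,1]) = 17.0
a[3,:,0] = [-11.0, -74.0, 33.0]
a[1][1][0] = 45.0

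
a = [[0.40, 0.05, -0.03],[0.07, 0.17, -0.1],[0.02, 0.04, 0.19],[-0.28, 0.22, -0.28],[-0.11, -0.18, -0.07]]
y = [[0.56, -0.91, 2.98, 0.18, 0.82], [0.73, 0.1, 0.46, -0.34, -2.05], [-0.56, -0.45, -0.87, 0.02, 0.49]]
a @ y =[[0.28, -0.35, 1.24, 0.05, 0.21], [0.22, -0.0, 0.37, -0.05, -0.34], [-0.07, -0.1, -0.09, -0.01, 0.03], [0.16, 0.4, -0.49, -0.13, -0.82], [-0.15, 0.11, -0.35, 0.04, 0.24]]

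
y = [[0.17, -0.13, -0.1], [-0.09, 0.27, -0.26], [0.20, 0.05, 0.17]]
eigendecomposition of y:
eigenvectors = [[0.22-0.49j, 0.22+0.49j, 0.44+0.00j], [(-0.2-0.54j), (-0.2+0.54j), -0.87+0.00j], [-0.62+0.00j, -0.62-0.00j, (0.21+0j)]]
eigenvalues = [(0.12+0.2j), (0.12-0.2j), (0.38+0j)]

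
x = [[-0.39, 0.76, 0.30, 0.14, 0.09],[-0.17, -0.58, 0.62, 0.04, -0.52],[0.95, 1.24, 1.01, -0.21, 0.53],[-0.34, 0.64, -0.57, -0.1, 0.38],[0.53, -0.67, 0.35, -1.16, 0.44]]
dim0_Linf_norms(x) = [0.95, 1.24, 1.01, 1.16, 0.53]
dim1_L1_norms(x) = [1.68, 1.93, 3.94, 2.03, 3.15]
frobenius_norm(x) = 3.01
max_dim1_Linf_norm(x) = 1.24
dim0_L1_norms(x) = [2.38, 3.89, 2.85, 1.65, 1.96]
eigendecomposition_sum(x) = [[(0.13+0j),0.16+0.00j,0.27-0.00j,(-0.04-0j),(0.04+0j)], [(0.09+0j),(0.12+0j),0.19-0.00j,(-0.03-0j),0.03+0.00j], [0.62+0.00j,(0.8+0j),1.30-0.00j,-0.22-0.00j,(0.2+0j)], [-0.13+0.00j,-0.16+0.00j,-0.27+0.00j,(0.04+0j),(-0.04-0j)], [(0.3+0j),(0.39+0j),0.63-0.00j,-0.10-0.00j,(0.1+0j)]] + [[(-0.2+0.28j), (0.22+0.39j), (-0.01-0.16j), (0.01+0.18j), (0.05+0.18j)], [0.00-0.45j, -0.54-0.25j, (0.14+0.16j), -0.15-0.18j, -0.20-0.15j], [(0.08+0.24j), (0.33+0.03j), -0.10-0.06j, (0.11+0.07j), 0.13+0.04j], [-0.25+0.58j, (0.56+0.62j), -0.09-0.29j, (0.1+0.32j), (0.17+0.3j)], [(-0.19+0.05j), -0.04+0.26j, (0.05-0.08j), (-0.06+0.09j), (-0.04+0.1j)]] + [[-0.20-0.28j, 0.22-0.39j, (-0.01+0.16j), 0.01-0.18j, (0.05-0.18j)],  [0.00+0.45j, -0.54+0.25j, (0.14-0.16j), (-0.15+0.18j), (-0.2+0.15j)],  [(0.08-0.24j), (0.33-0.03j), -0.10+0.06j, 0.11-0.07j, 0.13-0.04j],  [(-0.25-0.58j), 0.56-0.62j, -0.09+0.29j, (0.1-0.32j), (0.17-0.3j)],  [-0.19-0.05j, (-0.04-0.26j), (0.05+0.08j), -0.06-0.09j, (-0.04-0.1j)]] + [[-0.07-0.00j, (0.05-0j), 0.02+0.00j, 0.07-0.00j, -0.00-0.00j],[(-0.14-0j), 0.11-0.00j, 0.04+0.00j, (0.13-0j), (-0.01-0j)],[0.12+0.00j, -0.09+0.00j, (-0.04-0j), -0.11+0.00j, 0.01+0.00j],[0.24+0.00j, (-0.18+0j), -0.08-0.00j, (-0.23+0j), (0.02+0j)],[0.28+0.00j, -0.21+0.00j, (-0.09-0j), -0.26+0.00j, 0.02+0.00j]] + [[(-0.05-0j), 0.10-0.00j, 0.04+0.00j, 0.09-0.00j, (-0.05-0j)], [-0.13-0.00j, 0.28-0.00j, (0.11+0j), (0.25-0j), -0.15-0.00j], [0.06+0.00j, -0.13+0.00j, (-0.05-0j), -0.11+0.00j, 0.07+0.00j], [(0.06+0j), (-0.13+0j), (-0.05-0j), -0.11+0.00j, (0.07+0j)], [(0.34+0j), (-0.76+0j), -0.29-0.00j, -0.68+0.00j, 0.41+0.00j]]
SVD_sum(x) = [[0.21,0.38,0.22,-0.07,0.18], [-0.17,-0.29,-0.17,0.06,-0.14], [0.78,1.38,0.81,-0.27,0.66], [0.09,0.16,0.10,-0.03,0.08], [0.08,0.14,0.08,-0.03,0.07]] + [[-0.25,  0.35,  -0.22,  0.32,  -0.03], [0.20,  -0.28,  0.18,  -0.26,  0.03], [0.08,  -0.11,  0.07,  -0.10,  0.01], [-0.29,  0.41,  -0.26,  0.37,  -0.04], [0.61,  -0.86,  0.55,  -0.78,  0.08]] + [[-0.00, -0.01, 0.14, 0.09, -0.10], [-0.01, -0.04, 0.53, 0.37, -0.4], [-0.0, -0.01, 0.17, 0.12, -0.13], [0.01, 0.04, -0.47, -0.33, 0.35], [0.01, 0.03, -0.36, -0.25, 0.27]] + [[-0.35,  0.05,  0.16,  -0.21,  0.03], [-0.20,  0.03,  0.09,  -0.12,  0.01], [0.09,  -0.01,  -0.04,  0.05,  -0.01], [-0.16,  0.02,  0.07,  -0.1,  0.01], [-0.17,  0.02,  0.08,  -0.1,  0.01]] + [[-0.0, -0.01, 0.01, 0.01, 0.02],[0.00, 0.01, -0.01, -0.01, -0.02],[0.00, 0.0, -0.00, -0.00, -0.01],[0.01, 0.01, -0.01, -0.01, -0.02],[-0.0, -0.00, 0.00, 0.0, 0.0]]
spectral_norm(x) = 2.05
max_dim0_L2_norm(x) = 1.82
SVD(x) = [[0.26, -0.33, 0.16, -0.74, 0.5],[-0.2, 0.27, 0.64, -0.42, -0.55],[0.93, 0.11, 0.2, 0.19, -0.19],[0.11, -0.38, -0.57, -0.34, -0.63],[0.1, 0.81, -0.44, -0.35, 0.11]] @ diag([2.0519064535926725, 1.7562284694898607, 1.1829487704336932, 0.5947350214046047, 0.05063525947714746]) @ [[0.41, 0.72, 0.42, -0.14, 0.34], [0.43, -0.61, 0.39, -0.55, 0.06], [-0.02, -0.05, 0.7, 0.48, -0.53], [0.79, -0.11, -0.36, 0.48, -0.06], [-0.17, -0.32, 0.23, 0.47, 0.77]]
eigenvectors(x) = [[0.18+0.00j,(-0.37-0.08j),-0.37+0.08j,0.17+0.00j,-0.12+0.00j],[(0.12+0j),(0.46-0.2j),0.46+0.20j,(0.34+0j),-0.33+0.00j],[(0.86+0j),(-0.2+0.19j),-0.20-0.19j,(-0.28+0j),0.15+0.00j],[-0.18+0.00j,-0.70+0.00j,(-0.7-0j),-0.58+0.00j,(0.15+0j)],[(0.42+0j),-0.14-0.17j,(-0.14+0.17j),(-0.67+0j),(0.91+0j)]]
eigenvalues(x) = [(1.68+0j), (-0.79+0.39j), (-0.79-0.39j), (-0.21+0j), (0.48+0j)]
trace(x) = 0.38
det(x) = -0.13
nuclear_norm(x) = 5.64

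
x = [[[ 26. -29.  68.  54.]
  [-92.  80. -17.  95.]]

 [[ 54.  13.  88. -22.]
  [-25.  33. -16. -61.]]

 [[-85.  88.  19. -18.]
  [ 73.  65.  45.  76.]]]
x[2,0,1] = 88.0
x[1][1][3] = -61.0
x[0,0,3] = 54.0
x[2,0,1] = 88.0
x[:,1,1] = [80.0, 33.0, 65.0]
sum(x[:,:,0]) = -49.0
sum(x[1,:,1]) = 46.0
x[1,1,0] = -25.0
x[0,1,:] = [-92.0, 80.0, -17.0, 95.0]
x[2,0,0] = -85.0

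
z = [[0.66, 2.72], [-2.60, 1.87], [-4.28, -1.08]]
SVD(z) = [[-0.19,-0.76], [0.47,-0.62], [0.86,0.17]] @ diag([5.068682628637089, 3.447340483641354]) @ [[-0.99, -0.11], [0.11, -0.99]]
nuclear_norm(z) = 8.52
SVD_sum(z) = [[0.96, 0.11], [-2.36, -0.27], [-4.35, -0.50]] + [[-0.30, 2.61],  [-0.24, 2.14],  [0.07, -0.58]]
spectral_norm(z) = 5.07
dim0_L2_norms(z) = [5.05, 3.47]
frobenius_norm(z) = 6.13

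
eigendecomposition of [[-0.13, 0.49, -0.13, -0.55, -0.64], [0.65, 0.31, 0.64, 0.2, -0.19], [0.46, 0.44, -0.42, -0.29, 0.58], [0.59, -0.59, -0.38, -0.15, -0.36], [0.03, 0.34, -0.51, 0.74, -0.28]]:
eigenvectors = [[(0.46+0j), (0.25+0.36j), 0.25-0.36j, (-0.03-0.45j), (-0.03+0.45j)], [0.75+0.00j, (0.16-0.19j), (0.16+0.19j), 0.26+0.30j, 0.26-0.30j], [(0.39+0j), -0.18-0.18j, -0.18+0.18j, (-0.6+0j), (-0.6-0j)], [-0.25+0.00j, 0.59+0.00j, (0.59-0j), -0.26+0.22j, (-0.26-0.22j)], [(-0.09+0j), 0.17-0.55j, (0.17+0.55j), (0.08-0.4j), 0.08+0.40j]]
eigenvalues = [(1+0j), (-0.04+1j), (-0.04-1j), (-0.79+0.61j), (-0.79-0.61j)]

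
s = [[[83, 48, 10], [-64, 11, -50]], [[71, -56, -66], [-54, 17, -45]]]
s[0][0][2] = 10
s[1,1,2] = -45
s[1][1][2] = -45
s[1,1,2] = -45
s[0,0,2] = 10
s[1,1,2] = -45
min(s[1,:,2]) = -66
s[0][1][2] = -50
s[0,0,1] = 48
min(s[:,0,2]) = -66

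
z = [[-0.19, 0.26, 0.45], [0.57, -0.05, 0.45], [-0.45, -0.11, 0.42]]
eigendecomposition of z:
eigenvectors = [[0.52+0.00j,-0.44-0.10j,-0.44+0.10j],  [-0.84+0.00j,(-0.68+0j),(-0.68-0j)],  [(0.15+0j),-0.01-0.58j,-0.01+0.58j]]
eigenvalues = [(-0.48+0j), (0.33+0.47j), (0.33-0.47j)]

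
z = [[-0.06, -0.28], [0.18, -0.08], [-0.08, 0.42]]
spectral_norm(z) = 0.52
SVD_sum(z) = [[0.04, -0.27], [0.01, -0.10], [-0.06, 0.42]] + [[-0.10, -0.01], [0.17, 0.02], [-0.02, -0.0]]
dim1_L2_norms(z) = [0.29, 0.2, 0.43]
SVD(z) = [[-0.52, 0.5], [-0.20, -0.86], [0.83, 0.11]] @ diag([0.5153271119693302, 0.19503324759986274]) @ [[-0.14, 0.99], [-0.99, -0.14]]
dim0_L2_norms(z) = [0.21, 0.51]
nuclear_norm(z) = 0.71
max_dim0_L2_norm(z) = 0.51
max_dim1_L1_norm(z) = 0.5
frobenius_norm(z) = 0.55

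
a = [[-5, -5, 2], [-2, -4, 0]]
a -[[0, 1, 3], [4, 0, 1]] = [[-5, -6, -1], [-6, -4, -1]]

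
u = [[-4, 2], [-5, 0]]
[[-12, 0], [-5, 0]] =u @ [[1, 0], [-4, 0]]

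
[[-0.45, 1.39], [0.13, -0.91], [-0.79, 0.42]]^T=[[-0.45,0.13,-0.79], [1.39,-0.91,0.42]]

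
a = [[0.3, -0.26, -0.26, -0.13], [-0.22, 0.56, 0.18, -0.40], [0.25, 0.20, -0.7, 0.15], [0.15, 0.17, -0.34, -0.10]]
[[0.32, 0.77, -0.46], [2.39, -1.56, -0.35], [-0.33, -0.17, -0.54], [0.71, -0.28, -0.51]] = a@[[2.89, 0.55, -1.85], [2.42, -2.31, -0.81], [1.44, -0.16, 0.04], [-3.53, 0.29, 0.78]]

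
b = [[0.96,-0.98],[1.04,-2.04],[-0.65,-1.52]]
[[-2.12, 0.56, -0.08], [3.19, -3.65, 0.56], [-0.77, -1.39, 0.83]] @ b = [[-1.4, 1.06], [-1.1, 3.47], [-2.72, 2.33]]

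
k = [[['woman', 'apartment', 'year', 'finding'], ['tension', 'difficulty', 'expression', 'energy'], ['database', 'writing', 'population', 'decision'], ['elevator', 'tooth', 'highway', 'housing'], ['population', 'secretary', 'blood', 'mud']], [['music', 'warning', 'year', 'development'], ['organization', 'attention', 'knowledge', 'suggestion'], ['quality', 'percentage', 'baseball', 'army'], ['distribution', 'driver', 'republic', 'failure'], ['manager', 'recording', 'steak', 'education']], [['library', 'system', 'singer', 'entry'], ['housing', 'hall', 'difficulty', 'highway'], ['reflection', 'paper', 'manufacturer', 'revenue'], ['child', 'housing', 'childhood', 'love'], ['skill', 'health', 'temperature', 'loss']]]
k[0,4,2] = 'blood'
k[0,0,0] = 'woman'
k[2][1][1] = 'hall'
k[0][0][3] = 'finding'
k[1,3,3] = 'failure'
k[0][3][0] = 'elevator'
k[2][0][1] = 'system'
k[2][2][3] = 'revenue'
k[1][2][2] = 'baseball'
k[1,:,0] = ['music', 'organization', 'quality', 'distribution', 'manager']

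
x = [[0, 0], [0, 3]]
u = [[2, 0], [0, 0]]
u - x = [[2, 0], [0, -3]]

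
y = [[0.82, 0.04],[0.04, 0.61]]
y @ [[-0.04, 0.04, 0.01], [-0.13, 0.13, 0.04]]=[[-0.04,0.04,0.01],[-0.08,0.08,0.02]]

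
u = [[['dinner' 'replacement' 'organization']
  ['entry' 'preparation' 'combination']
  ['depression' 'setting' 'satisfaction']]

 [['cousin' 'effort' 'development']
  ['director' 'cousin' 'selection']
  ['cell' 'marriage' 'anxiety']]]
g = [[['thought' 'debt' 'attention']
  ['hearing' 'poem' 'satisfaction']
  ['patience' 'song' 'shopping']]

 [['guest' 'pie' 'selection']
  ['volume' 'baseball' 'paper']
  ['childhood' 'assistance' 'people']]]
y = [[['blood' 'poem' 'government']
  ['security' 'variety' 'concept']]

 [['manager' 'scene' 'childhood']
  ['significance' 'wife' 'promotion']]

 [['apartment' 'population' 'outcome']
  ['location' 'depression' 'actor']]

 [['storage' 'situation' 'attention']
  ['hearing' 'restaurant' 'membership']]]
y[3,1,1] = 'restaurant'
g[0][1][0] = 'hearing'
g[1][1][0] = 'volume'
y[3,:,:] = [['storage', 'situation', 'attention'], ['hearing', 'restaurant', 'membership']]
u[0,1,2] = 'combination'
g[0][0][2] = 'attention'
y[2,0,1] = 'population'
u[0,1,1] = 'preparation'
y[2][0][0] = 'apartment'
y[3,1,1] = 'restaurant'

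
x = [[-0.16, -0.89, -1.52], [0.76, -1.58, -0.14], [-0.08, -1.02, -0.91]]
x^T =[[-0.16, 0.76, -0.08], [-0.89, -1.58, -1.02], [-1.52, -0.14, -0.91]]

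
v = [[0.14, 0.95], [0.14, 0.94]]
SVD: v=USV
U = [[-0.71, -0.70], [-0.70, 0.71]]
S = [1.35, 0.0]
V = [[-0.15, -0.99], [0.99, -0.15]]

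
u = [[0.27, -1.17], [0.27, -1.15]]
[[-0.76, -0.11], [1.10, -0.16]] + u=[[-0.49,  -1.28], [1.37,  -1.31]]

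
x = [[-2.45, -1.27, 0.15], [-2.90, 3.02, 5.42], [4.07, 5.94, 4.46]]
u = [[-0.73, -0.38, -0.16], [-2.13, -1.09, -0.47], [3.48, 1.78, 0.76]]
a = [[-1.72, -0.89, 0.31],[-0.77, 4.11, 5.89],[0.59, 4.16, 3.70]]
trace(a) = 6.09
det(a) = 8.61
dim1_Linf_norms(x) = [2.45, 5.42, 5.94]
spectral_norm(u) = 4.74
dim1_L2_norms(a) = [1.96, 7.22, 5.6]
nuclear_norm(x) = 15.44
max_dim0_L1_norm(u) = 6.34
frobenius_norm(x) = 11.24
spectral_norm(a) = 9.04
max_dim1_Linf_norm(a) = 5.89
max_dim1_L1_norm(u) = 6.02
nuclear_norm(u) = 4.75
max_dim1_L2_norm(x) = 8.47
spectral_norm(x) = 9.68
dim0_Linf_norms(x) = [4.07, 5.94, 5.42]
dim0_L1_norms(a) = [3.08, 9.16, 9.9]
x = a + u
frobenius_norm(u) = 4.74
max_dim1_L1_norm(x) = 14.47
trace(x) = 5.03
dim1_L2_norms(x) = [2.76, 6.85, 8.47]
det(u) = 0.00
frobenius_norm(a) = 9.35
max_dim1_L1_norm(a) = 10.77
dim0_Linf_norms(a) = [1.72, 4.16, 5.89]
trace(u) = -1.06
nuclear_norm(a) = 11.79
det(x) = -2.99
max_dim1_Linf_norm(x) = 5.94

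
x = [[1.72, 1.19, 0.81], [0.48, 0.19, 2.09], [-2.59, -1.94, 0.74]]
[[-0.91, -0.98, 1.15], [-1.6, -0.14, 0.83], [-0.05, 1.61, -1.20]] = x @ [[-0.02,-0.39,0.49], [-0.23,-0.29,0.07], [-0.74,0.05,0.28]]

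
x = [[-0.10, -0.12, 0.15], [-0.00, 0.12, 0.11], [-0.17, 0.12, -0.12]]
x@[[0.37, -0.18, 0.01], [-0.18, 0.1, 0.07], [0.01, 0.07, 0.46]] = [[-0.01, 0.02, 0.06],[-0.02, 0.02, 0.06],[-0.09, 0.03, -0.05]]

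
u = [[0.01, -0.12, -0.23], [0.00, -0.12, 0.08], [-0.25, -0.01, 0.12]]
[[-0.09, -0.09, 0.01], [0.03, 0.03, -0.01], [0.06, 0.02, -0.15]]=u@[[-0.06, 0.1, 0.58], [-0.02, -0.01, 0.03], [0.4, 0.38, -0.03]]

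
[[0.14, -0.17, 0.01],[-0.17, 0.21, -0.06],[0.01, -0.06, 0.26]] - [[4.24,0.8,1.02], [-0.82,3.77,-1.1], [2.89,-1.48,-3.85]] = [[-4.1, -0.97, -1.01], [0.65, -3.56, 1.04], [-2.88, 1.42, 4.11]]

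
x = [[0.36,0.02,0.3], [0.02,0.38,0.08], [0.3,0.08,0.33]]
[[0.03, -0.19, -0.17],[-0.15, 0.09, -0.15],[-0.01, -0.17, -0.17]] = x@[[0.23, -0.27, -0.31], [-0.38, 0.31, -0.35], [-0.15, -0.34, -0.16]]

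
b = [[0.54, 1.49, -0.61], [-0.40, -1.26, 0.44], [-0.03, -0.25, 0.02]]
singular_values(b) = [2.21, 0.11, 0.0]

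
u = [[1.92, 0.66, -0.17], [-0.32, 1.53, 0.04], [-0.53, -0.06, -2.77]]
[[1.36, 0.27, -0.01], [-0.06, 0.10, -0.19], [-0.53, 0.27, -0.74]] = u@[[0.68, 0.1, 0.06], [0.10, 0.09, -0.12], [0.06, -0.12, 0.26]]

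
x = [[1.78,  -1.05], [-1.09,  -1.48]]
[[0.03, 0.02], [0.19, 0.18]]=x@[[-0.04, -0.04],[-0.1, -0.09]]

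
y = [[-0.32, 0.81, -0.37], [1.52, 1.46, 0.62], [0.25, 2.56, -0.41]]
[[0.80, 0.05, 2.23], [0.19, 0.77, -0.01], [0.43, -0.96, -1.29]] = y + [[1.12, -0.76, 2.60], [-1.33, -0.69, -0.63], [0.18, -3.52, -0.88]]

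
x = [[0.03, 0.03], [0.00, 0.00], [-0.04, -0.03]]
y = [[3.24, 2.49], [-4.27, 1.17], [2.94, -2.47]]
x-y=[[-3.21, -2.46], [4.27, -1.17], [-2.98, 2.44]]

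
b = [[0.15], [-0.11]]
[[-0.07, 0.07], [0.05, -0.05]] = b @ [[-0.46, 0.48]]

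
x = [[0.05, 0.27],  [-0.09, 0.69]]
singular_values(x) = [0.74, 0.08]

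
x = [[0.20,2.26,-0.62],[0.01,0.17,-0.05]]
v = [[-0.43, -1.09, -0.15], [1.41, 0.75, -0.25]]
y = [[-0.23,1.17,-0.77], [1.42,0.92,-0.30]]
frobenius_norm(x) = 2.36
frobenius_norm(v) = 2.00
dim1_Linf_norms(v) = [1.09, 1.41]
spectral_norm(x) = 2.36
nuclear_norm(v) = 2.58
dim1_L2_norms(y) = [1.42, 1.72]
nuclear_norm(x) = 2.36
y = x + v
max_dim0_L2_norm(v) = 1.47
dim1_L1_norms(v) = [1.67, 2.41]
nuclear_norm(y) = 3.07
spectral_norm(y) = 1.89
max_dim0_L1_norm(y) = 2.09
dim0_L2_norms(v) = [1.47, 1.32, 0.29]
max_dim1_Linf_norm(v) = 1.41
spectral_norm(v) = 1.88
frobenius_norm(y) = 2.23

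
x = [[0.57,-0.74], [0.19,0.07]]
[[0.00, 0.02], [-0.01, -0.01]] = x@ [[-0.02, -0.05], [-0.02, -0.06]]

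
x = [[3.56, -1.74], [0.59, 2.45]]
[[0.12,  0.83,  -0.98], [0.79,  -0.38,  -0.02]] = x @ [[0.17, 0.14, -0.25],[0.28, -0.19, 0.05]]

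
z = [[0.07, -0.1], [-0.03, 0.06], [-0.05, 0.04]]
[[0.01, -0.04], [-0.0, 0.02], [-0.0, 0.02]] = z@[[0.04, -0.27], [-0.05, 0.17]]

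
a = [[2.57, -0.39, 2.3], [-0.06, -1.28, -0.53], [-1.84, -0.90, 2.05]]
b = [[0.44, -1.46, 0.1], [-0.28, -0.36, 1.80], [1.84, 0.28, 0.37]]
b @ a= [[1.03, 1.61, 1.99], [-4.01, -1.05, 3.24], [4.03, -1.41, 4.84]]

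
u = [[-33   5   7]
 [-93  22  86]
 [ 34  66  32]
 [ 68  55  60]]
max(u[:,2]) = 86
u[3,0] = 68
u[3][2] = 60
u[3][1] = 55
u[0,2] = 7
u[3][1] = 55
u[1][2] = 86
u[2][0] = 34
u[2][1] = 66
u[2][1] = 66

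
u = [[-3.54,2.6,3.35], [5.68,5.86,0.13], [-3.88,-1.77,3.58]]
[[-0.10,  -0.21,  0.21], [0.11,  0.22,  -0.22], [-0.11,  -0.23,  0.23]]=u @ [[0.02, 0.04, -0.04], [-0.0, -0.00, 0.00], [-0.01, -0.02, 0.02]]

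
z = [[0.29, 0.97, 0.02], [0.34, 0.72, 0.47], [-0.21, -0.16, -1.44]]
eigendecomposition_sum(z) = [[0.35, 0.92, 0.17],[0.28, 0.73, 0.14],[-0.05, -0.12, -0.02]] + [[-0.04, 0.06, 0.02],[0.02, -0.02, -0.01],[0.00, -0.01, -0.0]] + [[-0.02, -0.00, -0.17], [0.04, 0.01, 0.34], [-0.17, -0.03, -1.41]]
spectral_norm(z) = 1.67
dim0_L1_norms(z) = [0.84, 1.85, 1.93]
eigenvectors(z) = [[-0.78,-0.93,0.12], [-0.62,0.34,-0.23], [0.10,0.10,0.97]]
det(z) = 0.10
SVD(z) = [[-0.34, -0.76, 0.56], [-0.5, -0.36, -0.79], [0.80, -0.55, -0.25]] @ diag([1.6692785598061095, 1.1108865807322954, 0.05513705215688024]) @ [[-0.26,-0.49,-0.83], [-0.20,-0.82,0.54], [-0.94,0.31,0.11]]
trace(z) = -0.43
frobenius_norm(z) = 2.01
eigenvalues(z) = [1.06, -0.07, -1.43]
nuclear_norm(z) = 2.84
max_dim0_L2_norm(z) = 1.51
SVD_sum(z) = [[0.15, 0.28, 0.47], [0.22, 0.41, 0.69], [-0.35, -0.65, -1.11]] + [[0.17, 0.68, -0.45], [0.08, 0.33, -0.22], [0.12, 0.49, -0.33]] + [[-0.03, 0.01, 0.0], [0.04, -0.01, -0.0], [0.01, -0.00, -0.00]]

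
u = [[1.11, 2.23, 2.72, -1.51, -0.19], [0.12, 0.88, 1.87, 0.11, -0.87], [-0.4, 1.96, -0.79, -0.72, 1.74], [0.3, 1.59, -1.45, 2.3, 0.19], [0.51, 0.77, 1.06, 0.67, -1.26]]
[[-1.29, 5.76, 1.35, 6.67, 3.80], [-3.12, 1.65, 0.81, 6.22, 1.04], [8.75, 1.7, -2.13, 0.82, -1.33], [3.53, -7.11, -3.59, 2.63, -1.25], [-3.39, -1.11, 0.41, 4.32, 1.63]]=u@[[-1.57,-0.87,0.06,-1.29,1.8], [1.99,0.02,-0.54,1.66,0.19], [-1.9,1.24,0.36,2.64,-0.03], [-0.93,-2.24,-0.90,1.81,-0.85], [1.18,0.39,-0.81,0.25,-0.93]]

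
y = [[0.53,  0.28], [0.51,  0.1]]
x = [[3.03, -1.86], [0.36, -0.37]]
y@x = [[1.71, -1.09], [1.58, -0.99]]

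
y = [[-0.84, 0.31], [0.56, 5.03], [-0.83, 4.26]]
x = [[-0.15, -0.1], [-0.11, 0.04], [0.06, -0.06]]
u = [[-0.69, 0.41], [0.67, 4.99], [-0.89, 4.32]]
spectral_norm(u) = 6.61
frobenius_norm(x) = 0.23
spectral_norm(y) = 6.60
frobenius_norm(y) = 6.73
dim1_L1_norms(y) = [1.15, 5.59, 5.09]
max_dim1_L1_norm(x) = 0.25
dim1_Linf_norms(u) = [0.69, 4.99, 4.32]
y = u + x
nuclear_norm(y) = 7.90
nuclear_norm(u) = 7.92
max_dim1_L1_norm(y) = 5.59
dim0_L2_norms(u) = [1.31, 6.61]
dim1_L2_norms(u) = [0.8, 5.03, 4.41]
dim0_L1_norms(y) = [2.23, 9.6]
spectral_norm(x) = 0.20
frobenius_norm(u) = 6.74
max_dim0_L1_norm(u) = 9.72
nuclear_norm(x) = 0.32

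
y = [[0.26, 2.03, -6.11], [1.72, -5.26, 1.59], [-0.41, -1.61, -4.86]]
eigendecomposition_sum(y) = [[1.21-0.00j, (0.61+0j), -1.01+0.00j], [(0.27-0j), (0.14+0j), -0.23+0.00j], [(-0.15+0j), -0.07-0.00j, (0.12+0j)]] + [[-0.47+0.27j, (0.71-1.7j), (-2.55-0.98j)], [(0.72+0.36j), -2.70+0.54j, (0.91+3.97j)], [(-0.13+0.53j), (-0.77-1.71j), -2.49+1.20j]] + [[(-0.47-0.27j),  0.71+1.70j,  -2.55+0.98j], [(0.72-0.36j),  (-2.7-0.54j),  (0.91-3.97j)], [(-0.13-0.53j),  -0.77+1.71j,  (-2.49-1.2j)]]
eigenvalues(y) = [(1.47+0j), (-5.66+2.01j), (-5.66-2.01j)]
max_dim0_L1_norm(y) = 12.56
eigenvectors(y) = [[0.97+0.00j, (-0.27+0.4j), (-0.27-0.4j)], [0.22+0.00j, 0.72+0.00j, 0.72-0.00j], [(-0.12+0j), 0.11+0.48j, 0.11-0.48j]]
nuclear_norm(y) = 15.00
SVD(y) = [[0.77, 0.10, -0.63], [-0.43, 0.81, -0.4], [0.48, 0.58, 0.67]] @ diag([8.301194878381272, 5.551511433532391, 1.1512534015131746]) @ [[-0.09, 0.37, -0.93], [0.21, -0.9, -0.38], [-0.97, -0.23, 0.00]]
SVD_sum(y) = [[-0.56, 2.34, -5.91], [0.31, -1.31, 3.29], [-0.35, 1.45, -3.65]] + [[0.11, -0.48, -0.20],[0.96, -4.06, -1.70],[0.68, -2.88, -1.21]] + [[0.71, 0.17, -0.00],[0.44, 0.11, -0.00],[-0.74, -0.18, 0.00]]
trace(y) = -9.86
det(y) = 53.05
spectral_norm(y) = 8.30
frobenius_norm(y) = 10.05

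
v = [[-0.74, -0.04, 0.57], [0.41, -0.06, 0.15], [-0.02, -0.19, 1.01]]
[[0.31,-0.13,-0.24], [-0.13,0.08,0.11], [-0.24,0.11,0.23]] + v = [[-0.43,  -0.17,  0.33],[0.28,  0.02,  0.26],[-0.26,  -0.08,  1.24]]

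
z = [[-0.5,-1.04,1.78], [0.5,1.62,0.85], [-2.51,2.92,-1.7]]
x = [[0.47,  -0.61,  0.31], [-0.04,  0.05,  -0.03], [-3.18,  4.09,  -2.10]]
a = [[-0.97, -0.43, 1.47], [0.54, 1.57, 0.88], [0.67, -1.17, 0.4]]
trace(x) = -1.58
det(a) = -4.24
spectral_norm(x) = 5.65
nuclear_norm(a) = 5.01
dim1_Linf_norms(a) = [1.47, 1.57, 1.17]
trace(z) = -0.58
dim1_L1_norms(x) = [1.39, 0.12, 9.37]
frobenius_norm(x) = 5.65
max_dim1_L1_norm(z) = 7.13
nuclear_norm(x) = 5.66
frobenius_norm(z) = 5.08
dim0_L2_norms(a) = [1.3, 2.0, 1.76]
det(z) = 13.79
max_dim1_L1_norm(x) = 9.37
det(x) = -0.00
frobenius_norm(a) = 2.97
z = a + x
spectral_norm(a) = 2.03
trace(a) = 1.00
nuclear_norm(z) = 7.96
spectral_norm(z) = 4.42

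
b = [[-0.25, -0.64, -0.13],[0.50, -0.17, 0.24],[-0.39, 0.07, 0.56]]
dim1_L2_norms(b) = [0.7, 0.58, 0.69]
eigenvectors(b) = [[0.69+0.00j, (0.69-0j), (-0.23+0j)], [-0.03-0.67j, -0.03+0.67j, 0.14+0.00j], [(0.19+0.19j), (0.19-0.19j), 0.96+0.00j]]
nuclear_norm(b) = 1.96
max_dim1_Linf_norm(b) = 0.64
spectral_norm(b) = 0.71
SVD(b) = [[-0.72, -0.65, 0.25], [0.44, -0.14, 0.89], [-0.54, 0.75, 0.39]] @ diag([0.7091652609139064, 0.7083776569984956, 0.5398015633343732]) @ [[0.86, 0.49, -0.15],  [-0.28, 0.69, 0.66],  [0.43, -0.53, 0.74]]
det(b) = 0.27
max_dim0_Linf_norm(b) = 0.64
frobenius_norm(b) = 1.14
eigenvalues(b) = [(-0.26+0.58j), (-0.26-0.58j), (0.66+0j)]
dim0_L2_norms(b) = [0.68, 0.67, 0.62]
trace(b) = 0.14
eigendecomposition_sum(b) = [[(-0.14+0.26j), (-0.3-0.11j), (0.01+0.08j)],[0.26+0.13j, -0.10+0.29j, 0.08-0.01j],[-0.11+0.03j, -0.05-0.12j, -0.02+0.02j]] + [[-0.14-0.26j,(-0.3+0.11j),0.01-0.08j], [(0.26-0.13j),(-0.1-0.29j),(0.08+0.01j)], [(-0.11-0.03j),(-0.05+0.12j),-0.02-0.02j]] + [[0.04+0.00j, (-0.04+0j), (-0.15+0j)],[(-0.02-0j), 0.02-0.00j, 0.09-0.00j],[(-0.16-0j), 0.17-0.00j, (0.6-0j)]]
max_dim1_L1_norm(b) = 1.02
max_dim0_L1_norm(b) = 1.14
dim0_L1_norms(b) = [1.14, 0.88, 0.93]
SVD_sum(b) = [[-0.44, -0.25, 0.07], [0.27, 0.15, -0.05], [-0.33, -0.19, 0.06]] + [[0.13, -0.32, -0.3], [0.03, -0.07, -0.07], [-0.15, 0.37, 0.35]] + [[0.06, -0.07, 0.1], [0.2, -0.25, 0.35], [0.09, -0.11, 0.15]]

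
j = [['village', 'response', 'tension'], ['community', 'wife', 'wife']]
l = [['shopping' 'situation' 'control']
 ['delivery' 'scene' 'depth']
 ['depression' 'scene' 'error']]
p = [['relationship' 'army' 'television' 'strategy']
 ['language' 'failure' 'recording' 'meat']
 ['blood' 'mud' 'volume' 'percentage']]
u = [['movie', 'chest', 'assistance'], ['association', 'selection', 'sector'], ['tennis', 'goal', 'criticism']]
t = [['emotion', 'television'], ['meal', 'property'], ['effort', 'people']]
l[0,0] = 'shopping'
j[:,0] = ['village', 'community']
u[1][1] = 'selection'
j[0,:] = ['village', 'response', 'tension']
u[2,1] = 'goal'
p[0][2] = 'television'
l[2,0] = 'depression'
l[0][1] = 'situation'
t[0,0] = 'emotion'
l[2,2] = 'error'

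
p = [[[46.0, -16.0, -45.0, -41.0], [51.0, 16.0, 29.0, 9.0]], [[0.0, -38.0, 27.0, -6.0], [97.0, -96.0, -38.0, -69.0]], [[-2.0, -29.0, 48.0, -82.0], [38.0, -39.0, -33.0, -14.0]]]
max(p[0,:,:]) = 51.0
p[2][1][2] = -33.0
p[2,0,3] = -82.0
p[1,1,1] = -96.0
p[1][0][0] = 0.0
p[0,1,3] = 9.0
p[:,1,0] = [51.0, 97.0, 38.0]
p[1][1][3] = -69.0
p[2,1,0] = 38.0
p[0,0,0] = 46.0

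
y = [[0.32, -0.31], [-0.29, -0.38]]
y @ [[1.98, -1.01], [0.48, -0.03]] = [[0.48, -0.31], [-0.76, 0.30]]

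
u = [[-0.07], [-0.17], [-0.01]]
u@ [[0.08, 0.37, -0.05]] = [[-0.01, -0.03, 0.0], [-0.01, -0.06, 0.01], [-0.0, -0.0, 0.00]]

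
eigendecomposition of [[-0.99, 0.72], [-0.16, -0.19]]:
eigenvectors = [[-0.97,-0.76], [-0.25,-0.65]]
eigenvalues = [-0.8, -0.38]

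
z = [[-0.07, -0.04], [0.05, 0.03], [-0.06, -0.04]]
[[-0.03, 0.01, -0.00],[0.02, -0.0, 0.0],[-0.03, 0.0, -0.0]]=z @ [[0.25, -0.18, -0.07], [0.26, 0.16, 0.18]]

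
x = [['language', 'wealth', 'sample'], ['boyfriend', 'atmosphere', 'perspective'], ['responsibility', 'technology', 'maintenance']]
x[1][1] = 'atmosphere'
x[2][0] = 'responsibility'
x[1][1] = 'atmosphere'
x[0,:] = ['language', 'wealth', 'sample']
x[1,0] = 'boyfriend'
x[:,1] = ['wealth', 'atmosphere', 'technology']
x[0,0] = 'language'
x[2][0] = 'responsibility'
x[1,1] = 'atmosphere'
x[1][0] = 'boyfriend'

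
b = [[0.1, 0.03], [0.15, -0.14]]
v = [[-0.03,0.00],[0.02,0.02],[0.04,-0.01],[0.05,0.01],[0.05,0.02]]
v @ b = [[-0.00, -0.0], [0.00, -0.00], [0.00, 0.0], [0.01, 0.00], [0.01, -0.00]]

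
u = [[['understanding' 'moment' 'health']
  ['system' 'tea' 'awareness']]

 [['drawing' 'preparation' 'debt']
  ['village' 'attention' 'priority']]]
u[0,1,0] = 'system'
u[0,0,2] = 'health'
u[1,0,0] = 'drawing'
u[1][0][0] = 'drawing'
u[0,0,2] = 'health'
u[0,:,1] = ['moment', 'tea']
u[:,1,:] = [['system', 'tea', 'awareness'], ['village', 'attention', 'priority']]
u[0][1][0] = 'system'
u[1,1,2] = 'priority'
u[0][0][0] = 'understanding'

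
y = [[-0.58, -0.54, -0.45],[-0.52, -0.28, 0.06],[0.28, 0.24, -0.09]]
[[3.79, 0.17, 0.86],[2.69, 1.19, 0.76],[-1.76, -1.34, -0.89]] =y@[[-3.28,0.88,1.02], [-3.51,-4.94,-4.22], [0.01,4.42,1.83]]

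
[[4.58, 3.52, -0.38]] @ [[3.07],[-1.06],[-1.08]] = [[10.74]]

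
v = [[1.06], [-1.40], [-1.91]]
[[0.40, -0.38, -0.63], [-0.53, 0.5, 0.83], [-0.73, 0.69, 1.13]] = v @ [[0.38, -0.36, -0.59]]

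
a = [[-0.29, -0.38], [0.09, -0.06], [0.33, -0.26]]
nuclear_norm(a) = 0.91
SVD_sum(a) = [[-0.27, -0.39], [0.0, 0.0], [-0.02, -0.02]] + [[-0.02, 0.01],[0.09, -0.06],[0.35, -0.24]]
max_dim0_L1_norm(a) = 0.71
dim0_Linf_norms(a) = [0.33, 0.38]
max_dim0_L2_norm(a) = 0.46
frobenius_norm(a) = 0.65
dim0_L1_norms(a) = [0.71, 0.7]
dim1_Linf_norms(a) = [0.38, 0.09, 0.33]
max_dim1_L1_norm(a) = 0.67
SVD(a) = [[-1.0, 0.05], [0.0, -0.25], [-0.06, -0.97]] @ diag([0.47821149728085294, 0.43360553948076436]) @ [[0.57,0.82], [-0.82,0.57]]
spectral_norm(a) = 0.48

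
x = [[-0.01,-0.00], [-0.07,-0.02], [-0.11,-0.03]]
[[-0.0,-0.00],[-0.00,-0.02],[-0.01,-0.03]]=x @ [[0.02, 0.10], [0.10, 0.57]]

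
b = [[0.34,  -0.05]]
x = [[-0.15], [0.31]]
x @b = [[-0.05, 0.01], [0.11, -0.02]]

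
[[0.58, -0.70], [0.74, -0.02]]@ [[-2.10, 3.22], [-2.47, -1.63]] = [[0.51, 3.01], [-1.50, 2.42]]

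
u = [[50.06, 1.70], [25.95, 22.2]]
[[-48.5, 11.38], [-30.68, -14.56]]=u @ [[-0.96, 0.26], [-0.26, -0.96]]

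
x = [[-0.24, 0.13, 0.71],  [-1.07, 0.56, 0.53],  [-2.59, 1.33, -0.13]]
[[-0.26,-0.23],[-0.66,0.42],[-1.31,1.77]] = x @ [[0.07, -0.63], [-0.87, 0.05], [-0.19, -0.54]]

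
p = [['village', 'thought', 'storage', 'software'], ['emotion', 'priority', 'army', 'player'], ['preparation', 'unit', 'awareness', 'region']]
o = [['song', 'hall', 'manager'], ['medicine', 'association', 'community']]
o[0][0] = 'song'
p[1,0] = 'emotion'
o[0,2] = 'manager'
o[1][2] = 'community'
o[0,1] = 'hall'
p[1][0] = 'emotion'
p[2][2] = 'awareness'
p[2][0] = 'preparation'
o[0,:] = ['song', 'hall', 'manager']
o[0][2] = 'manager'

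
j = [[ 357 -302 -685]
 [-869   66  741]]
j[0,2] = -685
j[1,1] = 66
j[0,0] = 357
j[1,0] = -869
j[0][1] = -302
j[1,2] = 741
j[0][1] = -302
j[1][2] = 741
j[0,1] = -302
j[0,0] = 357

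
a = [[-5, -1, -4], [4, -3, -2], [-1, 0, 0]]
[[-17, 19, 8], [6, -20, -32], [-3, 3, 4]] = a @ [[3, -3, -4], [2, 4, 4], [0, -2, 2]]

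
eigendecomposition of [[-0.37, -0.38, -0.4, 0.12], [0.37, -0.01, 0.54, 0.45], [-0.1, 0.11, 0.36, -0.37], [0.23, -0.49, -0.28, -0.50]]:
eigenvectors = [[0.62+0.00j, (0.02-0.34j), 0.02+0.34j, 0.44+0.00j],[0.35+0.00j, (-0.74+0j), -0.74-0.00j, (-0.17+0j)],[-0.24+0.00j, (0.28-0.1j), (0.28+0.1j), -0.80+0.00j],[(-0.66+0j), (0.11-0.49j), 0.11+0.49j, (0.37+0j)]]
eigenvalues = [(-0.56+0j), (-0.29+0.54j), (-0.29-0.54j), (0.61+0j)]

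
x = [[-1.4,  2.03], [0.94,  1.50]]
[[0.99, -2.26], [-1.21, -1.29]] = x @ [[-0.98, 0.19], [-0.19, -0.98]]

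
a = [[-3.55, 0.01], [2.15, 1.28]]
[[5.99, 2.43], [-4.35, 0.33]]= a @ [[-1.69, -0.68], [-0.56, 1.4]]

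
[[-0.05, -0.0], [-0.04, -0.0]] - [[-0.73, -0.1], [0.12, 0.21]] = [[0.68, 0.1], [-0.16, -0.21]]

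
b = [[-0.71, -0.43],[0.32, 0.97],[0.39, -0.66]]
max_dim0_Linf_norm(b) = 0.97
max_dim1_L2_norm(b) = 1.02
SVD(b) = [[0.50, 0.65], [-0.78, 0.06], [0.37, -0.76]] @ diag([1.303093562250394, 0.7886362710537591]) @ [[-0.36, -0.93],[-0.93, 0.36]]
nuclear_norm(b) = 2.09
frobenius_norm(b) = 1.52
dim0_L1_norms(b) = [1.42, 2.06]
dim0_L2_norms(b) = [0.87, 1.25]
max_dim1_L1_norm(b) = 1.29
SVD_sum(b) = [[-0.23, -0.61], [0.36, 0.95], [-0.17, -0.45]] + [[-0.48,  0.18], [-0.04,  0.02], [0.56,  -0.21]]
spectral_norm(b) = 1.30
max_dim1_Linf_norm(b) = 0.97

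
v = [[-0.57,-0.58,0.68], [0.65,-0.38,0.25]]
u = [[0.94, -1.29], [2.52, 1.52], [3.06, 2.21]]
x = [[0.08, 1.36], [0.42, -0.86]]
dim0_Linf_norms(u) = [3.06, 2.21]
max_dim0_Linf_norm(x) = 1.36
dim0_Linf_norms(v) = [0.65, 0.58, 0.68]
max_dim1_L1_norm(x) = 1.44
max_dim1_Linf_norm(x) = 1.36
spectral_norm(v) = 1.06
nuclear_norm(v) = 1.85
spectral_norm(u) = 4.78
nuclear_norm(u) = 6.39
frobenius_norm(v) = 1.32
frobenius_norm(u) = 5.05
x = v @ u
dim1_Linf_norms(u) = [1.29, 2.52, 3.06]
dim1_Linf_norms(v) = [0.68, 0.65]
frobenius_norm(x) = 1.66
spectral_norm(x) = 1.62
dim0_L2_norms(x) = [0.43, 1.61]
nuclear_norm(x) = 2.01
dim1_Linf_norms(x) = [1.36, 0.86]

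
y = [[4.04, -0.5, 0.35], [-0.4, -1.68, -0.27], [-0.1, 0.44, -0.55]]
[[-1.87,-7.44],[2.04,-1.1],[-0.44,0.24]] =y @ [[-0.6, -1.78], [-1.08, 0.97], [0.04, 0.67]]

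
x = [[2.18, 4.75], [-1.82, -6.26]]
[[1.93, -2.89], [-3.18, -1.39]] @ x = [[9.47, 27.26], [-4.40, -6.4]]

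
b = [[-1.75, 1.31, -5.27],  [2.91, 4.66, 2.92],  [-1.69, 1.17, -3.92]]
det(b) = -13.021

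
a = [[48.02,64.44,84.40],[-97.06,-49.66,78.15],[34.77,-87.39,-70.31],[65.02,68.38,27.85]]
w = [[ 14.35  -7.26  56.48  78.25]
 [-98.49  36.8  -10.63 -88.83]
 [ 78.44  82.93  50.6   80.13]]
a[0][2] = 84.4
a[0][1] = 64.44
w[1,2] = -10.63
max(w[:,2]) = 56.48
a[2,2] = -70.31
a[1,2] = 78.15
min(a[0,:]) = 48.02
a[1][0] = -97.06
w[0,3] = 78.25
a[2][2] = -70.31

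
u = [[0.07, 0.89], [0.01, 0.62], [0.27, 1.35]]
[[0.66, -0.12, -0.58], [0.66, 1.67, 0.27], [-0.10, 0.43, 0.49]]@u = [[-0.11, -0.27], [0.14, 1.99], [0.13, 0.84]]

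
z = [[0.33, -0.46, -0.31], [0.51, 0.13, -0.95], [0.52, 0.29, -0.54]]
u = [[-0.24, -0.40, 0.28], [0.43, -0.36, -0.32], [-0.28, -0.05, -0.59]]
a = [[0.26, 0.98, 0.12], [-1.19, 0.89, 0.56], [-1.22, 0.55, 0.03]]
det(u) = -0.22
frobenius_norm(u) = 1.07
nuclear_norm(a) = 3.38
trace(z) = -0.08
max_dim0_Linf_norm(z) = 0.95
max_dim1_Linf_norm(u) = 0.59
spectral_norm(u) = 0.74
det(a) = -0.66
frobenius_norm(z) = 1.50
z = a @ u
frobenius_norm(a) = 2.31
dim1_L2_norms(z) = [0.65, 1.09, 0.8]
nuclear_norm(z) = 2.12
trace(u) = -1.19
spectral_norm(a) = 2.07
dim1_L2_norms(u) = [0.54, 0.65, 0.65]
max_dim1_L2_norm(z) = 1.09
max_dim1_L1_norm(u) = 1.11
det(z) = 0.14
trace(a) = 1.18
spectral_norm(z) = 1.38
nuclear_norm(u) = 1.83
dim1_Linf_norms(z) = [0.46, 0.95, 0.54]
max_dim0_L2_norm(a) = 1.72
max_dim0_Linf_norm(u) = 0.59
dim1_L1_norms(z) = [1.1, 1.59, 1.35]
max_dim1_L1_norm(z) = 1.59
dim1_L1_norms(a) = [1.36, 2.64, 1.8]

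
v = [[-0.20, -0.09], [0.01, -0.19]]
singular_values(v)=[0.24, 0.16]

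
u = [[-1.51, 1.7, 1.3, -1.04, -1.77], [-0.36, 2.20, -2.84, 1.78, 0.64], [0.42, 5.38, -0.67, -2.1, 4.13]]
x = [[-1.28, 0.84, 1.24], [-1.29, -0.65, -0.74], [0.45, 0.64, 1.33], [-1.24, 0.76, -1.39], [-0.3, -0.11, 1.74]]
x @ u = [[2.15,6.34,-4.88,0.22,7.92], [1.87,-7.6,0.66,1.74,-1.19], [-0.35,9.33,-2.12,-2.12,5.11], [1.02,-7.91,-2.84,5.56,-3.06], [1.22,8.61,-1.24,-3.54,7.65]]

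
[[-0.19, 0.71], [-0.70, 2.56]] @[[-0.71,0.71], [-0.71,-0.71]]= [[-0.37, -0.64], [-1.32, -2.31]]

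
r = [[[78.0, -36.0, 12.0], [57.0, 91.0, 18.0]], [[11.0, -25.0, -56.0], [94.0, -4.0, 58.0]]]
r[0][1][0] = 57.0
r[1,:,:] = [[11.0, -25.0, -56.0], [94.0, -4.0, 58.0]]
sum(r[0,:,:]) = 220.0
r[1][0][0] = 11.0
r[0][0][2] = 12.0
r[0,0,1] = -36.0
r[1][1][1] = -4.0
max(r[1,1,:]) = 94.0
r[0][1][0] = 57.0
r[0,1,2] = 18.0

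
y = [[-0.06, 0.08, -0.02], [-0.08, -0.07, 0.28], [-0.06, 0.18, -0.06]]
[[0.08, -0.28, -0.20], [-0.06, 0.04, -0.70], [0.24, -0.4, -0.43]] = y @[[0.96, 3.31, -0.30],[1.83, -0.83, -3.65],[0.50, 0.89, -3.51]]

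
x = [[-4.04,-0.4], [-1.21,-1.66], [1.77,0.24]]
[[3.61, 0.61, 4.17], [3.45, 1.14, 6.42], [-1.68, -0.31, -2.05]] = x @ [[-0.74, -0.09, -0.7], [-1.54, -0.62, -3.36]]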